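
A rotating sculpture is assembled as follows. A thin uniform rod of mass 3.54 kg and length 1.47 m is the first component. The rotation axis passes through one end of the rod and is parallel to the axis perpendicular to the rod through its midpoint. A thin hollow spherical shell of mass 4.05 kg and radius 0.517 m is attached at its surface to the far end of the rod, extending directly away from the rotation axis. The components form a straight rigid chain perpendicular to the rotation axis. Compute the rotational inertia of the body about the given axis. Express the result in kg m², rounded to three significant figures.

19.3

Thin rod: I_cm = (1/12)ML² = (1/12)(3.54)(1.47)² = 0.63747 kg m²; centre at d = 0.735 m, so I = I_cm + Md² gives I = 0.63747 + (3.54)(0.735)² = 2.5499 kg m².
Spherical shell: I_cm = (2/3)MR² = (2/3)(4.05)(0.517)² = 0.72168 kg m²; centre at d = 0.735 + 0.735 + 0.517 = 1.987 m, so I = I_cm + Md² gives I = 0.72168 + (4.05)(1.987)² = 16.712 kg m².
Total I = 2.5499 + 16.712 = 19.262 kg m².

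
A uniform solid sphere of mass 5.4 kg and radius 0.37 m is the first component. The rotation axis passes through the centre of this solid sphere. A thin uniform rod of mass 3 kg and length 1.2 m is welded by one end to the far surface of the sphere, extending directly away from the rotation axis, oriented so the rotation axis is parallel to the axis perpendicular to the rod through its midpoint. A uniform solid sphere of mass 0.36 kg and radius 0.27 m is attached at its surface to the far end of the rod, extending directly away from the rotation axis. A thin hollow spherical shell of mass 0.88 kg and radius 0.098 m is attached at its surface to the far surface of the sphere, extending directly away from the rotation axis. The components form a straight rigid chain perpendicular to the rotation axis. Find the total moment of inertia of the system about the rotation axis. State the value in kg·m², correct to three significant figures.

Solid sphere: I_cm = (2/5)MR² = (2/5)(5.4)(0.37)² = 0.2957 kg·m²; axis through the centre, so I = 0.2957 kg·m².
Thin rod: I_cm = (1/12)ML² = (1/12)(3)(1.2)² = 0.36 kg·m²; centre at d = 0.37 + 0.6 = 0.97 m, so the parallel axis theorem gives I = 0.36 + (3)(0.97)² = 3.1827 kg·m².
Solid sphere: I_cm = (2/5)MR² = (2/5)(0.36)(0.27)² = 0.010498 kg·m²; centre at d = 0.37 + 0.6 + 0.6 + 0.27 = 1.84 m, so the parallel axis theorem gives I = 0.010498 + (0.36)(1.84)² = 1.2293 kg·m².
Spherical shell: I_cm = (2/3)MR² = (2/3)(0.88)(0.098)² = 0.0056343 kg·m²; centre at d = 0.37 + 0.6 + 0.6 + 0.27 + 0.27 + 0.098 = 2.208 m, so the parallel axis theorem gives I = 0.0056343 + (0.88)(2.208)² = 4.2959 kg·m².
Total I = 0.2957 + 3.1827 + 1.2293 + 4.2959 = 9.0036 kg·m².

9.00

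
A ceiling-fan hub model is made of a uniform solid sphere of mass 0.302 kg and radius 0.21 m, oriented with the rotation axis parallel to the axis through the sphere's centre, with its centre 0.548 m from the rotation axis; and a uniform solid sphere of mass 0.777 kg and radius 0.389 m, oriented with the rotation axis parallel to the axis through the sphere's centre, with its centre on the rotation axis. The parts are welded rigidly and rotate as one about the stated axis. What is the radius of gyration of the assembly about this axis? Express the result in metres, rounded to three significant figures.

0.364

Solid sphere: I_cm = (2/5)MR² = (2/5)(0.302)(0.21)² = 0.0053273 kg·m²; centre at d = 0.548 m, so the parallel axis theorem gives I = 0.0053273 + (0.302)(0.548)² = 0.096019 kg·m².
Solid sphere: I_cm = (2/5)MR² = (2/5)(0.777)(0.389)² = 0.047031 kg·m²; axis through the centre, so I = 0.047031 kg·m².
Total I = 0.14305 kg·m²; total mass M = 1.079 kg.
k = √(I/M) = √(0.14305/1.079) = 0.36411 m.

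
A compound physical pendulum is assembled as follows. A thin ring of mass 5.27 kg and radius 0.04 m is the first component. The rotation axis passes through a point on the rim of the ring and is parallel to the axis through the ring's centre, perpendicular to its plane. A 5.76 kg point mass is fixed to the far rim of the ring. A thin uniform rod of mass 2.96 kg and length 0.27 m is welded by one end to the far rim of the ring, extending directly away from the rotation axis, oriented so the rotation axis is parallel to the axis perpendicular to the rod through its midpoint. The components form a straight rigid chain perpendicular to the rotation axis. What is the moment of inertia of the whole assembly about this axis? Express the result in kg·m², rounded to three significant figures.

0.209

Thin ring: I_cm = MR² = (5.27)(0.04)² = 0.008432 kg·m²; centre at d = 0.04 m, so the parallel axis theorem gives I = 0.008432 + (5.27)(0.04)² = 0.016864 kg·m².
Point mass: I_cm = 0; centre at d = 0.04 + 0.04 = 0.08 m, so the parallel axis theorem gives I = 0 + (5.76)(0.08)² = 0.036864 kg·m².
Thin rod: I_cm = (1/12)ML² = (1/12)(2.96)(0.27)² = 0.017982 kg·m²; centre at d = 0.04 + 0.04 + 0.135 = 0.215 m, so the parallel axis theorem gives I = 0.017982 + (2.96)(0.215)² = 0.15481 kg·m².
Total I = 0.016864 + 0.036864 + 0.15481 = 0.20854 kg·m².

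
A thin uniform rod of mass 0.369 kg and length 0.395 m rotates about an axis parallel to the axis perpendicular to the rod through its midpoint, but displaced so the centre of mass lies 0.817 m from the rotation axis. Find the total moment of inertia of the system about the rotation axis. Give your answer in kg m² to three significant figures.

0.251

I_cm = (1/12)ML² = (1/12)(0.369)(0.395)² = 0.0047978 kg m²; centre at d = 0.817 m, so I = I_cm + Md² gives I = 0.0047978 + (0.369)(0.817)² = 0.2511 kg m².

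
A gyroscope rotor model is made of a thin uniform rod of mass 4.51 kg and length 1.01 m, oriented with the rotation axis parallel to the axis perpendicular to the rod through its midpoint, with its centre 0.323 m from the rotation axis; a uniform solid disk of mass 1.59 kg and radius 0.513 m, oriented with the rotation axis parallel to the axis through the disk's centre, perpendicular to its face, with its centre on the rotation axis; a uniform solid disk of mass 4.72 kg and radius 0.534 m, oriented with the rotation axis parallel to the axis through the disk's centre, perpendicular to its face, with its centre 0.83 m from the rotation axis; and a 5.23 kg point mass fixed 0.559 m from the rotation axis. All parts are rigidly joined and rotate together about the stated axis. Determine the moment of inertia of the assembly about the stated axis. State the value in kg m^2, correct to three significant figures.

6.62

Thin rod: I_cm = (1/12)ML² = (1/12)(4.51)(1.01)² = 0.38339 kg m^2; centre at d = 0.323 m, so I = I_cm + Md² gives I = 0.38339 + (4.51)(0.323)² = 0.85391 kg m^2.
Solid disk: I_cm = (1/2)MR² = (1/2)(1.59)(0.513)² = 0.20922 kg m^2; axis through the centre, so I = 0.20922 kg m^2.
Solid disk: I_cm = (1/2)MR² = (1/2)(4.72)(0.534)² = 0.67297 kg m^2; centre at d = 0.83 m, so I = I_cm + Md² gives I = 0.67297 + (4.72)(0.83)² = 3.9246 kg m^2.
Point mass: I_cm = 0; centre at d = 0.559 m, so I = I_cm + Md² gives I = 0 + (5.23)(0.559)² = 1.6343 kg m^2.
Total I = 0.85391 + 0.20922 + 3.9246 + 1.6343 = 6.622 kg m^2.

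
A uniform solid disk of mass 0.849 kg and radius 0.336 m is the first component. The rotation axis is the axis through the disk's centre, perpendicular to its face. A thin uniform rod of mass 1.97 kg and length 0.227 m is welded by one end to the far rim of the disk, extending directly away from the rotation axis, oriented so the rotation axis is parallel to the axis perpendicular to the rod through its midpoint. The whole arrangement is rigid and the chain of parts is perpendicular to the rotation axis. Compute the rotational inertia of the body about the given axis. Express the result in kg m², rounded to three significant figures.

Solid disk: I_cm = (1/2)MR² = (1/2)(0.849)(0.336)² = 0.047924 kg m²; axis through the centre, so I = 0.047924 kg m².
Thin rod: I_cm = (1/12)ML² = (1/12)(1.97)(0.227)² = 0.0084593 kg m²; centre at d = 0.336 + 0.1135 = 0.4495 m, so I = I_cm + Md² gives I = 0.0084593 + (1.97)(0.4495)² = 0.4065 kg m².
Total I = 0.047924 + 0.4065 = 0.45442 kg m².

0.454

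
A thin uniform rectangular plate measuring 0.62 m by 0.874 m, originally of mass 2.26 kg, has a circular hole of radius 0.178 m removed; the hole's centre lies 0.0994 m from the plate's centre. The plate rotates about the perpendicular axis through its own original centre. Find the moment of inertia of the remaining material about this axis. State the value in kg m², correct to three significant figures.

Unpierced body about its centre: I₀ = (1/12)M(a²+b²) = (1/12)(2.26)[(0.62)² + (0.874)²] = 0.21626 kg m².
The removed disk has mass m = M·πr²/(ab) = (2.26)·π(0.178)²/(0.62·0.874) = 0.41514 kg (same uniform areal density).
Its moment of inertia about the rotation axis (parallel-axis theorem): I_hole = (1/2)mr² + md² = (1/2)(0.41514)(0.178)² + (0.41514)(0.0994)² = 0.010678 kg m².
Treating the hole as negative mass, I = I₀ − I_hole = 0.21626 − 0.010678 = 0.20558 kg m².

0.206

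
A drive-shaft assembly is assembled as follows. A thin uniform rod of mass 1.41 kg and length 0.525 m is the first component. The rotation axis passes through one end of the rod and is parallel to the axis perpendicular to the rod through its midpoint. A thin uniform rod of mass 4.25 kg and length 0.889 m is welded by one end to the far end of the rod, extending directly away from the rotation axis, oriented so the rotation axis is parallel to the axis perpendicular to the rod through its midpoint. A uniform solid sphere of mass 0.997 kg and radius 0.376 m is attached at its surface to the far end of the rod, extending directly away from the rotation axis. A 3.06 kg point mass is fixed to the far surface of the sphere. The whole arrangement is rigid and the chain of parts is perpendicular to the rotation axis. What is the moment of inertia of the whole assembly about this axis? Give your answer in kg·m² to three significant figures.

Thin rod: I_cm = (1/12)ML² = (1/12)(1.41)(0.525)² = 0.032386 kg·m²; centre at d = 0.2625 m, so the parallel axis theorem gives I = 0.032386 + (1.41)(0.2625)² = 0.12954 kg·m².
Thin rod: I_cm = (1/12)ML² = (1/12)(4.25)(0.889)² = 0.27991 kg·m²; centre at d = 0.2625 + 0.2625 + 0.4445 = 0.9695 m, so the parallel axis theorem gives I = 0.27991 + (4.25)(0.9695)² = 4.2746 kg·m².
Solid sphere: I_cm = (2/5)MR² = (2/5)(0.997)(0.376)² = 0.056381 kg·m²; centre at d = 0.2625 + 0.2625 + 0.4445 + 0.4445 + 0.376 = 1.79 m, so the parallel axis theorem gives I = 0.056381 + (0.997)(1.79)² = 3.2509 kg·m².
Point mass: I_cm = 0; centre at d = 0.2625 + 0.2625 + 0.4445 + 0.4445 + 0.376 + 0.376 = 2.166 m, so the parallel axis theorem gives I = 0 + (3.06)(2.166)² = 14.356 kg·m².
Total I = 0.12954 + 4.2746 + 3.2509 + 14.356 = 22.011 kg·m².

22.0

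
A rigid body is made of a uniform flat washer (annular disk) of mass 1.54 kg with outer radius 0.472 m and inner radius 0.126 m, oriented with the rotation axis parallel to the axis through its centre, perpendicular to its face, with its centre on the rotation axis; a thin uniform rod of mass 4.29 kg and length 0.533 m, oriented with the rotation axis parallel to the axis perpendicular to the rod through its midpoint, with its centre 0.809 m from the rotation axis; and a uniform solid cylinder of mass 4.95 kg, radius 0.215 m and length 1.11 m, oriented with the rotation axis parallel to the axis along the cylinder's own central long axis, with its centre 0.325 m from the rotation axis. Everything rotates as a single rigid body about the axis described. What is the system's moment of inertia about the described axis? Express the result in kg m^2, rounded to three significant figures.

Annular disk: I_cm = (1/2)M(R²+r²) = (1/2)(1.54)[(0.472)² + (0.126)²] = 0.18377 kg m^2; axis through the centre, so I = 0.18377 kg m^2.
Thin rod: I_cm = (1/12)ML² = (1/12)(4.29)(0.533)² = 0.10156 kg m^2; centre at d = 0.809 m, so I = I_cm + Md² gives I = 0.10156 + (4.29)(0.809)² = 2.9093 kg m^2.
Solid cylinder: I_cm = (1/2)MR² = (1/2)(4.95)(0.215)² = 0.11441 kg m^2; centre at d = 0.325 m, so I = I_cm + Md² gives I = 0.11441 + (4.95)(0.325)² = 0.63725 kg m^2.
Total I = 0.18377 + 2.9093 + 0.63725 = 3.7303 kg m^2.

3.73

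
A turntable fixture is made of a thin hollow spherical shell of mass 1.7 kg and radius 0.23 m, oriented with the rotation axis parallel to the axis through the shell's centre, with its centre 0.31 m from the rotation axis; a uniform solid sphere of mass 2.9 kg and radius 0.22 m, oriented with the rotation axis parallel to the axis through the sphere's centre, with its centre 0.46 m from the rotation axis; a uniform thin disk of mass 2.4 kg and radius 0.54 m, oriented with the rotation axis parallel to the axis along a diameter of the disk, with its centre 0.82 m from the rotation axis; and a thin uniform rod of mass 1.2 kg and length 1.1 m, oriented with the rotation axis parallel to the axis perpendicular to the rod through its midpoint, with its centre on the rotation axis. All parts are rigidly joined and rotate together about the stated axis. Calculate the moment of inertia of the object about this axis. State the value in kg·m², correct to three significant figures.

2.80

Spherical shell: I_cm = (2/3)MR² = (2/3)(1.7)(0.23)² = 0.059953 kg·m²; centre at d = 0.31 m, so I = I_cm + Md² gives I = 0.059953 + (1.7)(0.31)² = 0.22332 kg·m².
Solid sphere: I_cm = (2/5)MR² = (2/5)(2.9)(0.22)² = 0.056144 kg·m²; centre at d = 0.46 m, so I = I_cm + Md² gives I = 0.056144 + (2.9)(0.46)² = 0.66978 kg·m².
Thin disk: I_cm = (1/4)MR² = (1/4)(2.4)(0.54)² = 0.17496 kg·m²; centre at d = 0.82 m, so I = I_cm + Md² gives I = 0.17496 + (2.4)(0.82)² = 1.7887 kg·m².
Thin rod: I_cm = (1/12)ML² = (1/12)(1.2)(1.1)² = 0.121 kg·m²; axis through the centre, so I = 0.121 kg·m².
Total I = 0.22332 + 0.66978 + 1.7887 + 0.121 = 2.8028 kg·m².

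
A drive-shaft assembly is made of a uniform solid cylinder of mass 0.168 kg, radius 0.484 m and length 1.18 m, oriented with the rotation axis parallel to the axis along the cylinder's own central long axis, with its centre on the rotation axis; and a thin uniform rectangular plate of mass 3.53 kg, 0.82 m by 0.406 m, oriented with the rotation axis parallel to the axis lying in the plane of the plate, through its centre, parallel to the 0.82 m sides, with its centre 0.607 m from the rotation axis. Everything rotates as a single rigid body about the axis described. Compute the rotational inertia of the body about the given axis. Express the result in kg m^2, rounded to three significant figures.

Solid cylinder: I_cm = (1/2)MR² = (1/2)(0.168)(0.484)² = 0.019678 kg m^2; axis through the centre, so I = 0.019678 kg m^2.
Rectangular plate: I_cm = (1/12)Mb² = (1/12)(3.53)(0.406)² = 0.048489 kg m^2; centre at d = 0.607 m, so I = I_cm + Md² gives I = 0.048489 + (3.53)(0.607)² = 1.3491 kg m^2.
Total I = 0.019678 + 1.3491 = 1.3688 kg m^2.

1.37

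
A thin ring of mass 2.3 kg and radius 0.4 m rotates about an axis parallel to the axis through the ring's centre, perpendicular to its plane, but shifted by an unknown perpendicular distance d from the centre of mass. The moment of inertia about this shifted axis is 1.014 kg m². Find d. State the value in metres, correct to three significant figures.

About the centre-of-mass axis, I_cm = MR² = (2.3)(0.4)² = 0.368 kg m².
Parallel axis theorem: I = I_cm + Md², so Md² = 1.014 − 0.368 = 0.646 kg m².
d = √(0.646 / 2.3) = 0.52997 m.

0.530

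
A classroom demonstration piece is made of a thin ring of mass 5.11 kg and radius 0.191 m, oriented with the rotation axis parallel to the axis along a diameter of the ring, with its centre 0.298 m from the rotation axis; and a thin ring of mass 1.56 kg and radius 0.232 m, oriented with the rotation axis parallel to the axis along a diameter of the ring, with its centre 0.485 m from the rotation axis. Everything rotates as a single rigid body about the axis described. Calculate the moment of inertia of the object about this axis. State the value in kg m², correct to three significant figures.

0.956

Thin ring: I_cm = (1/2)MR² = (1/2)(5.11)(0.191)² = 0.093209 kg m²; centre at d = 0.298 m, so I = I_cm + Md² gives I = 0.093209 + (5.11)(0.298)² = 0.547 kg m².
Thin ring: I_cm = (1/2)MR² = (1/2)(1.56)(0.232)² = 0.041983 kg m²; centre at d = 0.485 m, so I = I_cm + Md² gives I = 0.041983 + (1.56)(0.485)² = 0.40893 kg m².
Total I = 0.547 + 0.40893 = 0.95593 kg m².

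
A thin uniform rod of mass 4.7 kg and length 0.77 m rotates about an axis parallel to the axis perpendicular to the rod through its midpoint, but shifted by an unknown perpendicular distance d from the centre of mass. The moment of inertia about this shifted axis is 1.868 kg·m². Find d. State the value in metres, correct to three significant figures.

0.590

About the centre-of-mass axis, I_cm = (1/12)ML² = (1/12)(4.7)(0.77)² = 0.23222 kg·m².
Parallel axis theorem: I = I_cm + Md², so Md² = 1.868 − 0.23222 = 1.6358 kg·m².
d = √(1.6358 / 4.7) = 0.58995 m.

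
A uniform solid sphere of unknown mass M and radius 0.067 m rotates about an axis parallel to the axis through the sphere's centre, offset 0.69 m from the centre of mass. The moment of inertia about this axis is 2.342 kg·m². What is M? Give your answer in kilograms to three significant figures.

4.90

I = I_cm + Md² = (2/5)MR² + Md² = M·[0.4·(0.067)² + (0.69)²] = M·0.4779.
So M = 2.342 / 0.4779 = 4.9007 kg.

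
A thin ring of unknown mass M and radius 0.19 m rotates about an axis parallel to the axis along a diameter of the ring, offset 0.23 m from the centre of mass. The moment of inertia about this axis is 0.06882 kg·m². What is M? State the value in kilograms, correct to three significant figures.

I = I_cm + Md² = (1/2)MR² + Md² = M·[0.5·(0.19)² + (0.23)²] = M·0.07095.
So M = 0.06882 / 0.07095 = 0.96998 kg.

0.970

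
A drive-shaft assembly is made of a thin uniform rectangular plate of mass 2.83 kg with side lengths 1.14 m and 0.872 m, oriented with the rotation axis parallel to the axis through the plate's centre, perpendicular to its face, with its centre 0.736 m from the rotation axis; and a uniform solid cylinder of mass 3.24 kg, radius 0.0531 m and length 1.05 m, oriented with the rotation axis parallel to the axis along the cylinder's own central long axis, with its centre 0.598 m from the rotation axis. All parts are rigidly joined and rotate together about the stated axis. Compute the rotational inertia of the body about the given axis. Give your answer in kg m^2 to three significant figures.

Rectangular plate: I_cm = (1/12)M(a²+b²) = (1/12)(2.83)[(1.14)² + (0.872)²] = 0.48581 kg m^2; centre at d = 0.736 m, so I = I_cm + Md² gives I = 0.48581 + (2.83)(0.736)² = 2.0188 kg m^2.
Solid cylinder: I_cm = (1/2)MR² = (1/2)(3.24)(0.0531)² = 0.0045678 kg m^2; centre at d = 0.598 m, so I = I_cm + Md² gives I = 0.0045678 + (3.24)(0.598)² = 1.1632 kg m^2.
Total I = 2.0188 + 1.1632 = 3.182 kg m^2.

3.18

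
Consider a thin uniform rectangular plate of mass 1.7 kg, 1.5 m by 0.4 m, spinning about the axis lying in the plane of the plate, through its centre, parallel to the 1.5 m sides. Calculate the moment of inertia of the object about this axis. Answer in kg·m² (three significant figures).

I_cm = (1/12)Mb² = (1/12)(1.7)(0.4)² = 0.022667 kg·m²; axis through the centre, so I = 0.022667 kg·m².

0.0227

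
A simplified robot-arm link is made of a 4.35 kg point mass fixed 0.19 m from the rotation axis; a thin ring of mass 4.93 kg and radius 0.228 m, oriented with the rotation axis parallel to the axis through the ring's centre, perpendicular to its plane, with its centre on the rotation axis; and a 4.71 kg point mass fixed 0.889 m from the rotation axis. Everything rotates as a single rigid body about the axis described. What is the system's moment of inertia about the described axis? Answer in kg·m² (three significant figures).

4.14

Point mass: I_cm = 0; centre at d = 0.19 m, so the parallel axis theorem gives I = 0 + (4.35)(0.19)² = 0.15703 kg·m².
Thin ring: I_cm = MR² = (4.93)(0.228)² = 0.25628 kg·m²; axis through the centre, so I = 0.25628 kg·m².
Point mass: I_cm = 0; centre at d = 0.889 m, so the parallel axis theorem gives I = 0 + (4.71)(0.889)² = 3.7224 kg·m².
Total I = 0.15703 + 0.25628 + 3.7224 = 4.1357 kg·m².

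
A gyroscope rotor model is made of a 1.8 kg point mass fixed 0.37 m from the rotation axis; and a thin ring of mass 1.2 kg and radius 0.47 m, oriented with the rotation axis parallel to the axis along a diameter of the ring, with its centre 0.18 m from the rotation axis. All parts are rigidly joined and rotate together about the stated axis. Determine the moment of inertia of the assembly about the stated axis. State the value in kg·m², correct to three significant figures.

Point mass: I_cm = 0; centre at d = 0.37 m, so the parallel axis theorem gives I = 0 + (1.8)(0.37)² = 0.24642 kg·m².
Thin ring: I_cm = (1/2)MR² = (1/2)(1.2)(0.47)² = 0.13254 kg·m²; centre at d = 0.18 m, so the parallel axis theorem gives I = 0.13254 + (1.2)(0.18)² = 0.17142 kg·m².
Total I = 0.24642 + 0.17142 = 0.41784 kg·m².

0.418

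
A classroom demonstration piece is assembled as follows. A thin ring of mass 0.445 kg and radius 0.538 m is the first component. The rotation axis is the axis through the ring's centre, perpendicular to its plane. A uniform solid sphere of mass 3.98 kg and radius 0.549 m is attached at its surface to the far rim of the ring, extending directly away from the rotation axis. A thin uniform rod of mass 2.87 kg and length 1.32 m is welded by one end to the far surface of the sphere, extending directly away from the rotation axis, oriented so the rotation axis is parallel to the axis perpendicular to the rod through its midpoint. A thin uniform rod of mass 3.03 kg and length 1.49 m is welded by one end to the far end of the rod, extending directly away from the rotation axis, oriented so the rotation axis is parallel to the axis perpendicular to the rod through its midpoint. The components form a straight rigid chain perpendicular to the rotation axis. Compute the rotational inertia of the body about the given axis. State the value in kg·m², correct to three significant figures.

62.9

Thin ring: I_cm = MR² = (0.445)(0.538)² = 0.1288 kg·m²; axis through the centre, so I = 0.1288 kg·m².
Solid sphere: I_cm = (2/5)MR² = (2/5)(3.98)(0.549)² = 0.47983 kg·m²; centre at d = 0.538 + 0.549 = 1.087 m, so I = I_cm + Md² gives I = 0.47983 + (3.98)(1.087)² = 5.1825 kg·m².
Thin rod: I_cm = (1/12)ML² = (1/12)(2.87)(1.32)² = 0.41672 kg·m²; centre at d = 0.538 + 0.549 + 0.549 + 0.66 = 2.296 m, so I = I_cm + Md² gives I = 0.41672 + (2.87)(2.296)² = 15.546 kg·m².
Thin rod: I_cm = (1/12)ML² = (1/12)(3.03)(1.49)² = 0.56058 kg·m²; centre at d = 0.538 + 0.549 + 0.549 + 0.66 + 0.66 + 0.745 = 3.701 m, so I = I_cm + Md² gives I = 0.56058 + (3.03)(3.701)² = 42.064 kg·m².
Total I = 0.1288 + 5.1825 + 15.546 + 42.064 = 62.921 kg·m².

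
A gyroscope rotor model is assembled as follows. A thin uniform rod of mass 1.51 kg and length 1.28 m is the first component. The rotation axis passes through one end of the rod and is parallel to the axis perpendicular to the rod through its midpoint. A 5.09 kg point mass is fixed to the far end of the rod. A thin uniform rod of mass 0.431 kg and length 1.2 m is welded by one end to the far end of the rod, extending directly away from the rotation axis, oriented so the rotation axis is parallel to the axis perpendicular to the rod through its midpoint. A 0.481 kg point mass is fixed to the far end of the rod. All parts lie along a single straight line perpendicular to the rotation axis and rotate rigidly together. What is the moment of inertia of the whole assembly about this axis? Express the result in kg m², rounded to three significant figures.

13.7

Thin rod: I_cm = (1/12)ML² = (1/12)(1.51)(1.28)² = 0.20617 kg m²; centre at d = 0.64 m, so I = I_cm + Md² gives I = 0.20617 + (1.51)(0.64)² = 0.82466 kg m².
Point mass: I_cm = 0; centre at d = 0.64 + 0.64 = 1.28 m, so I = I_cm + Md² gives I = 0 + (5.09)(1.28)² = 8.3395 kg m².
Thin rod: I_cm = (1/12)ML² = (1/12)(0.431)(1.2)² = 0.05172 kg m²; centre at d = 0.64 + 0.64 + 0.6 = 1.88 m, so I = I_cm + Md² gives I = 0.05172 + (0.431)(1.88)² = 1.575 kg m².
Point mass: I_cm = 0; centre at d = 0.64 + 0.64 + 0.6 + 0.6 = 2.48 m, so I = I_cm + Md² gives I = 0 + (0.481)(2.48)² = 2.9583 kg m².
Total I = 0.82466 + 8.3395 + 1.575 + 2.9583 = 13.698 kg m².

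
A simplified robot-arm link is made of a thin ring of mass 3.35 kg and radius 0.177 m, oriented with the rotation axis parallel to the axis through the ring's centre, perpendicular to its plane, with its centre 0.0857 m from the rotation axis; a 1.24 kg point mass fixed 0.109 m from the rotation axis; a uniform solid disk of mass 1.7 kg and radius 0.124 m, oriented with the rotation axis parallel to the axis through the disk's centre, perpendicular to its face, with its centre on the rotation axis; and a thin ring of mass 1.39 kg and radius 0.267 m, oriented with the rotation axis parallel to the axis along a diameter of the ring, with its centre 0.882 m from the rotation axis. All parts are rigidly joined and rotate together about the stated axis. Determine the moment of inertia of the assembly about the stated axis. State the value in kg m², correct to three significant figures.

Thin ring: I_cm = MR² = (3.35)(0.177)² = 0.10495 kg m²; centre at d = 0.0857 m, so I = I_cm + Md² gives I = 0.10495 + (3.35)(0.0857)² = 0.12956 kg m².
Point mass: I_cm = 0; centre at d = 0.109 m, so I = I_cm + Md² gives I = 0 + (1.24)(0.109)² = 0.014732 kg m².
Solid disk: I_cm = (1/2)MR² = (1/2)(1.7)(0.124)² = 0.01307 kg m²; axis through the centre, so I = 0.01307 kg m².
Thin ring: I_cm = (1/2)MR² = (1/2)(1.39)(0.267)² = 0.049546 kg m²; centre at d = 0.882 m, so I = I_cm + Md² gives I = 0.049546 + (1.39)(0.882)² = 1.1309 kg m².
Total I = 0.12956 + 0.014732 + 0.01307 + 1.1309 = 1.2882 kg m².

1.29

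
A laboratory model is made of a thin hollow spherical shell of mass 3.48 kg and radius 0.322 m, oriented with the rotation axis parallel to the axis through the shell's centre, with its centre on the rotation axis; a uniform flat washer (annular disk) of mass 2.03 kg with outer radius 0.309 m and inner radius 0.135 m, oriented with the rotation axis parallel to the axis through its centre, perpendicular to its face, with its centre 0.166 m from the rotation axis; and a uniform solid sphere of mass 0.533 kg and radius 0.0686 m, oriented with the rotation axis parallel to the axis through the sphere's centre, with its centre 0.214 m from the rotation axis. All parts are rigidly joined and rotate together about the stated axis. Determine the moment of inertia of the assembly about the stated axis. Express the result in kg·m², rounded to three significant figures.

Spherical shell: I_cm = (2/3)MR² = (2/3)(3.48)(0.322)² = 0.24055 kg·m²; axis through the centre, so I = 0.24055 kg·m².
Annular disk: I_cm = (1/2)M(R²+r²) = (1/2)(2.03)[(0.309)² + (0.135)²] = 0.11541 kg·m²; centre at d = 0.166 m, so the parallel axis theorem gives I = 0.11541 + (2.03)(0.166)² = 0.17135 kg·m².
Solid sphere: I_cm = (2/5)MR² = (2/5)(0.533)(0.0686)² = 0.0010033 kg·m²; centre at d = 0.214 m, so the parallel axis theorem gives I = 0.0010033 + (0.533)(0.214)² = 0.025413 kg·m².
Total I = 0.24055 + 0.17135 + 0.025413 = 0.43731 kg·m².

0.437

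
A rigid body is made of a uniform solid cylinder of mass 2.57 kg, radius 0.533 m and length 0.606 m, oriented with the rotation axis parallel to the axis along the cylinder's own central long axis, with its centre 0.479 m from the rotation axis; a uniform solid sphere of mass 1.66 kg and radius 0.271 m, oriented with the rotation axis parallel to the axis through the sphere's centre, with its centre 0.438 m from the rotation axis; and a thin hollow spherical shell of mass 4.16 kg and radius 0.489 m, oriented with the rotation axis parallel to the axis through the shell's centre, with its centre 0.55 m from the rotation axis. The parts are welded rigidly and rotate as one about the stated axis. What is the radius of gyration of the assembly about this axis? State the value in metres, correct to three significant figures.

0.622

Solid cylinder: I_cm = (1/2)MR² = (1/2)(2.57)(0.533)² = 0.36505 kg m^2; centre at d = 0.479 m, so the parallel axis theorem gives I = 0.36505 + (2.57)(0.479)² = 0.95472 kg m^2.
Solid sphere: I_cm = (2/5)MR² = (2/5)(1.66)(0.271)² = 0.048765 kg m^2; centre at d = 0.438 m, so the parallel axis theorem gives I = 0.048765 + (1.66)(0.438)² = 0.36723 kg m^2.
Spherical shell: I_cm = (2/3)MR² = (2/3)(4.16)(0.489)² = 0.66316 kg m^2; centre at d = 0.55 m, so the parallel axis theorem gives I = 0.66316 + (4.16)(0.55)² = 1.9216 kg m^2.
Total I = 3.2435 kg m^2; total mass M = 8.39 kg.
k = √(I/M) = √(3.2435/8.39) = 0.62177 m.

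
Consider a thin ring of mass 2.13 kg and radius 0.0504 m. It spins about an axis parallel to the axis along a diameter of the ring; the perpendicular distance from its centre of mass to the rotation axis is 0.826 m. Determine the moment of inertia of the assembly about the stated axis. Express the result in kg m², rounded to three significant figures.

I_cm = (1/2)MR² = (1/2)(2.13)(0.0504)² = 0.0027053 kg m²; centre at d = 0.826 m, so the parallel axis theorem gives I = 0.0027053 + (2.13)(0.826)² = 1.456 kg m².

1.46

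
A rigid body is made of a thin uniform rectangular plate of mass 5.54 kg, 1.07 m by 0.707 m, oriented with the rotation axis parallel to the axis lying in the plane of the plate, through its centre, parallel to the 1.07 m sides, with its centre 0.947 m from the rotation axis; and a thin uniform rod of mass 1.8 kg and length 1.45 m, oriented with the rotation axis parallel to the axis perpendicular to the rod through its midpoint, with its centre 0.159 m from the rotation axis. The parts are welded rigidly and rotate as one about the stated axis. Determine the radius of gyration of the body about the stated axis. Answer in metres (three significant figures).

Rectangular plate: I_cm = (1/12)Mb² = (1/12)(5.54)(0.707)² = 0.23076 kg·m²; centre at d = 0.947 m, so the parallel axis theorem gives I = 0.23076 + (5.54)(0.947)² = 5.1991 kg·m².
Thin rod: I_cm = (1/12)ML² = (1/12)(1.8)(1.45)² = 0.31538 kg·m²; centre at d = 0.159 m, so the parallel axis theorem gives I = 0.31538 + (1.8)(0.159)² = 0.36088 kg·m².
Total I = 5.56 kg·m²; total mass M = 7.34 kg.
k = √(I/M) = √(5.56/7.34) = 0.87034 m.

0.870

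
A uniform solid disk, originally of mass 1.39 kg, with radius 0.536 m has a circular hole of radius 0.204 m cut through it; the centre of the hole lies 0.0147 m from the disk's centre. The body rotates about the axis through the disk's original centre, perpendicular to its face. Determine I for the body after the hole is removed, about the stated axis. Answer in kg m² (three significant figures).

0.195

Unpierced body about its centre: I₀ = (1/2)MR² = (1/2)(1.39)(0.536)² = 0.19967 kg m².
The removed disk has mass m = M·(r/R)² = (1.39)(0.204/0.536)² = 0.20135 kg (same uniform areal density).
Its moment of inertia about the rotation axis (parallel-axis theorem): I_hole = (1/2)mr² + md² = (1/2)(0.20135)(0.204)² + (0.20135)(0.0147)² = 0.0042331 kg m².
Treating the hole as negative mass, I = I₀ − I_hole = 0.19967 − 0.0042331 = 0.19544 kg m².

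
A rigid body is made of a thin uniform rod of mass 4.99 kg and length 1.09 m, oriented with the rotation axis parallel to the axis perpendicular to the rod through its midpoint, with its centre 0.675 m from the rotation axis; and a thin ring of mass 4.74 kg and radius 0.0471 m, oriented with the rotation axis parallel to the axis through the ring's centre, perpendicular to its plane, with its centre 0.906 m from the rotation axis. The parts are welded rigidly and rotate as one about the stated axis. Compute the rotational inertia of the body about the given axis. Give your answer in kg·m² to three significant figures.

6.67

Thin rod: I_cm = (1/12)ML² = (1/12)(4.99)(1.09)² = 0.49405 kg·m²; centre at d = 0.675 m, so the parallel axis theorem gives I = 0.49405 + (4.99)(0.675)² = 2.7676 kg·m².
Thin ring: I_cm = MR² = (4.74)(0.0471)² = 0.010515 kg·m²; centre at d = 0.906 m, so the parallel axis theorem gives I = 0.010515 + (4.74)(0.906)² = 3.9013 kg·m².
Total I = 2.7676 + 3.9013 = 6.6689 kg·m².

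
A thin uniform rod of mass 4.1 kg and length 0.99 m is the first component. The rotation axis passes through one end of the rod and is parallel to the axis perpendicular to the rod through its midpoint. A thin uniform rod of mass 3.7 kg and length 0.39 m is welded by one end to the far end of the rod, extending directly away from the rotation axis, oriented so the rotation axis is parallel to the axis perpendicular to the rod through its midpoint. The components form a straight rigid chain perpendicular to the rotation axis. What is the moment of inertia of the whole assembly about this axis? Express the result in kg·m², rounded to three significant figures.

6.58

Thin rod: I_cm = (1/12)ML² = (1/12)(4.1)(0.99)² = 0.33487 kg·m²; centre at d = 0.495 m, so the parallel axis theorem gives I = 0.33487 + (4.1)(0.495)² = 1.3395 kg·m².
Thin rod: I_cm = (1/12)ML² = (1/12)(3.7)(0.39)² = 0.046898 kg·m²; centre at d = 0.495 + 0.495 + 0.195 = 1.185 m, so the parallel axis theorem gives I = 0.046898 + (3.7)(1.185)² = 5.2425 kg·m².
Total I = 1.3395 + 5.2425 = 6.582 kg·m².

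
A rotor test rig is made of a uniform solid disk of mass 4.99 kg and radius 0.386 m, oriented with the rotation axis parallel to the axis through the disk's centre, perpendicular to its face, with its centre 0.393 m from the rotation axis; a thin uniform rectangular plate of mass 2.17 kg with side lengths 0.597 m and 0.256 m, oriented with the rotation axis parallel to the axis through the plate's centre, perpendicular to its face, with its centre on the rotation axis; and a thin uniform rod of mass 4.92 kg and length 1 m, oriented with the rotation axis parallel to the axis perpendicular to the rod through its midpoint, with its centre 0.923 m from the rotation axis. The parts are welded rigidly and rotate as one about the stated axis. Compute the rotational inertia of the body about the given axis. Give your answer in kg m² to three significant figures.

5.82

Solid disk: I_cm = (1/2)MR² = (1/2)(4.99)(0.386)² = 0.37175 kg m²; centre at d = 0.393 m, so the parallel axis theorem gives I = 0.37175 + (4.99)(0.393)² = 1.1424 kg m².
Rectangular plate: I_cm = (1/12)M(a²+b²) = (1/12)(2.17)[(0.597)² + (0.256)²] = 0.076302 kg m²; axis through the centre, so I = 0.076302 kg m².
Thin rod: I_cm = (1/12)ML² = (1/12)(4.92)(1)² = 0.41 kg m²; centre at d = 0.923 m, so the parallel axis theorem gives I = 0.41 + (4.92)(0.923)² = 4.6015 kg m².
Total I = 1.1424 + 0.076302 + 4.6015 = 5.8202 kg m².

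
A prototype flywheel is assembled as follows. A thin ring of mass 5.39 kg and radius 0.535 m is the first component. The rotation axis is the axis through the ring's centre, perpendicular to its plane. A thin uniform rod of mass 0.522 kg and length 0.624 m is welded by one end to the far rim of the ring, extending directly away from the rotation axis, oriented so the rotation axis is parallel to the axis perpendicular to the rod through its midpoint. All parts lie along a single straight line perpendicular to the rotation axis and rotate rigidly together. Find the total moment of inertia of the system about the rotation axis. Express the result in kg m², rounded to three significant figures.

Thin ring: I_cm = MR² = (5.39)(0.535)² = 1.5428 kg m²; axis through the centre, so I = 1.5428 kg m².
Thin rod: I_cm = (1/12)ML² = (1/12)(0.522)(0.624)² = 0.016938 kg m²; centre at d = 0.535 + 0.312 = 0.847 m, so the parallel axis theorem gives I = 0.016938 + (0.522)(0.847)² = 0.39143 kg m².
Total I = 1.5428 + 0.39143 = 1.9342 kg m².

1.93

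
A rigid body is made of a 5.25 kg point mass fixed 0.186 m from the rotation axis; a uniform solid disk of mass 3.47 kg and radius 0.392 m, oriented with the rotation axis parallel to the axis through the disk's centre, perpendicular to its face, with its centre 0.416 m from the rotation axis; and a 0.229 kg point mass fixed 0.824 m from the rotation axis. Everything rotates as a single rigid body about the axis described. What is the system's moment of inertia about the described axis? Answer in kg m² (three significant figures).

Point mass: I_cm = 0; centre at d = 0.186 m, so the parallel axis theorem gives I = 0 + (5.25)(0.186)² = 0.18163 kg m².
Solid disk: I_cm = (1/2)MR² = (1/2)(3.47)(0.392)² = 0.26661 kg m²; centre at d = 0.416 m, so the parallel axis theorem gives I = 0.26661 + (3.47)(0.416)² = 0.86711 kg m².
Point mass: I_cm = 0; centre at d = 0.824 m, so the parallel axis theorem gives I = 0 + (0.229)(0.824)² = 0.15549 kg m².
Total I = 0.18163 + 0.86711 + 0.15549 = 1.2042 kg m².

1.20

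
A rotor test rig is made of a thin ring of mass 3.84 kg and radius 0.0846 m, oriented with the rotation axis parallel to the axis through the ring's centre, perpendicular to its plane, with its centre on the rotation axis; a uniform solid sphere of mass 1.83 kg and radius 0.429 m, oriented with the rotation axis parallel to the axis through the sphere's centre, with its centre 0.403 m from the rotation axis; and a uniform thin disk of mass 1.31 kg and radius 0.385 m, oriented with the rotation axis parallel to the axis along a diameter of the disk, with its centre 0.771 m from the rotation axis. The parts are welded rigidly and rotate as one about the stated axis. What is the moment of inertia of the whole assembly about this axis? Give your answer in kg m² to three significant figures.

Thin ring: I_cm = MR² = (3.84)(0.0846)² = 0.027483 kg m²; axis through the centre, so I = 0.027483 kg m².
Solid sphere: I_cm = (2/5)MR² = (2/5)(1.83)(0.429)² = 0.13472 kg m²; centre at d = 0.403 m, so I = I_cm + Md² gives I = 0.13472 + (1.83)(0.403)² = 0.43193 kg m².
Thin disk: I_cm = (1/4)MR² = (1/4)(1.31)(0.385)² = 0.048544 kg m²; centre at d = 0.771 m, so I = I_cm + Md² gives I = 0.048544 + (1.31)(0.771)² = 0.82726 kg m².
Total I = 0.027483 + 0.43193 + 0.82726 = 1.2867 kg m².

1.29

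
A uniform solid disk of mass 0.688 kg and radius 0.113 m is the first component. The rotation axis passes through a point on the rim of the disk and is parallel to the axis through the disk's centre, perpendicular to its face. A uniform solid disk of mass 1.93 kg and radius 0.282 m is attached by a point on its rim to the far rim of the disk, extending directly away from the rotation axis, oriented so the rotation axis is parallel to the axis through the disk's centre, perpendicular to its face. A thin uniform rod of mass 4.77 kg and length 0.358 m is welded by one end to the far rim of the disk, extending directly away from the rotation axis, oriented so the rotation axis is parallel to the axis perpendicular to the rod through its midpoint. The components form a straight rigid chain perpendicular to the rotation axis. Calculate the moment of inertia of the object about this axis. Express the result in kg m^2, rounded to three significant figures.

Solid disk: I_cm = (1/2)MR² = (1/2)(0.688)(0.113)² = 0.0043925 kg m^2; centre at d = 0.113 m, so I = I_cm + Md² gives I = 0.0043925 + (0.688)(0.113)² = 0.013178 kg m^2.
Solid disk: I_cm = (1/2)MR² = (1/2)(1.93)(0.282)² = 0.076741 kg m^2; centre at d = 0.113 + 0.113 + 0.282 = 0.508 m, so I = I_cm + Md² gives I = 0.076741 + (1.93)(0.508)² = 0.5748 kg m^2.
Thin rod: I_cm = (1/12)ML² = (1/12)(4.77)(0.358)² = 0.050945 kg m^2; centre at d = 0.113 + 0.113 + 0.282 + 0.282 + 0.179 = 0.969 m, so I = I_cm + Md² gives I = 0.050945 + (4.77)(0.969)² = 4.5298 kg m^2.
Total I = 0.013178 + 0.5748 + 4.5298 = 5.1178 kg m^2.

5.12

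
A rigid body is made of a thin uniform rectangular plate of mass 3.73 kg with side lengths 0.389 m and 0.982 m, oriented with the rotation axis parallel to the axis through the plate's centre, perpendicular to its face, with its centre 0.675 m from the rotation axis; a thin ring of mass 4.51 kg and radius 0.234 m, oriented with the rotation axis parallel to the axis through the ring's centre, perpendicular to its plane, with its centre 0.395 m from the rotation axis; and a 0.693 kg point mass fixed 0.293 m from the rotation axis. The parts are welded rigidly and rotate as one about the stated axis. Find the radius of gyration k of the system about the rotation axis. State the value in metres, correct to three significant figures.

Rectangular plate: I_cm = (1/12)M(a²+b²) = (1/12)(3.73)[(0.389)² + (0.982)²] = 0.34678 kg·m²; centre at d = 0.675 m, so I = I_cm + Md² gives I = 0.34678 + (3.73)(0.675)² = 2.0463 kg·m².
Thin ring: I_cm = MR² = (4.51)(0.234)² = 0.24695 kg·m²; centre at d = 0.395 m, so I = I_cm + Md² gives I = 0.24695 + (4.51)(0.395)² = 0.95062 kg·m².
Point mass: I_cm = 0; centre at d = 0.293 m, so I = I_cm + Md² gives I = 0 + (0.693)(0.293)² = 0.059493 kg·m².
Total I = 3.0564 kg·m²; total mass M = 8.933 kg.
k = √(I/M) = √(3.0564/8.933) = 0.58493 m.

0.585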